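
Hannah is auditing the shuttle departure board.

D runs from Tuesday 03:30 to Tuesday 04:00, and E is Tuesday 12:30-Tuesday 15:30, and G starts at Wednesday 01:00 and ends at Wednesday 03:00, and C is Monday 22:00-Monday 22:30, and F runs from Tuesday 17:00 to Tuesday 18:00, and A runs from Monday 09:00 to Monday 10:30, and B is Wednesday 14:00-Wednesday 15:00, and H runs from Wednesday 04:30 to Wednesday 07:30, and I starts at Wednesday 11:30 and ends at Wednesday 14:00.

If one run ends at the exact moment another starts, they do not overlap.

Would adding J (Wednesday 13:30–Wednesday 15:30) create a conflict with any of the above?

Yes — it overlaps B, I

A: ends Monday 10:30 at or before J starts Wednesday 13:30 → clear.
C: ends Monday 22:30 at or before J starts Wednesday 13:30 → clear.
D: ends Tuesday 04:00 at or before J starts Wednesday 13:30 → clear.
E: ends Tuesday 15:30 at or before J starts Wednesday 13:30 → clear.
F: ends Tuesday 18:00 at or before J starts Wednesday 13:30 → clear.
G: ends Wednesday 03:00 at or before J starts Wednesday 13:30 → clear.
H: ends Wednesday 07:30 at or before J starts Wednesday 13:30 → clear.
I: starts Wednesday 11:30 before J ends Wednesday 15:30, and ends Wednesday 14:00 after J starts Wednesday 13:30 → overlap.
B: starts Wednesday 14:00 before J ends Wednesday 15:30, and ends Wednesday 15:00 after J starts Wednesday 13:30 → overlap.
J overlaps B, I.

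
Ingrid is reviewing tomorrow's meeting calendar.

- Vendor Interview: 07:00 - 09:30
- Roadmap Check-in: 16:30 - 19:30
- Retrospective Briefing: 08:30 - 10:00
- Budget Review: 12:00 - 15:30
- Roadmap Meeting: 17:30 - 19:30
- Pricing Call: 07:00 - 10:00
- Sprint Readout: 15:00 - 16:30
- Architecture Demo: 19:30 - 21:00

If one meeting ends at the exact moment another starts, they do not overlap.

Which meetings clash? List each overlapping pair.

Two intervals overlap when each starts before the other ends.
Sorted by start: Pricing Call, Vendor Interview, Retrospective Briefing, Budget Review, Sprint Readout, Roadmap Check-in, Roadmap Meeting, Architecture Demo.
Vendor Interview starts before Pricing Call ends → Pricing Call and Vendor Interview overlap.
Retrospective Briefing starts before Pricing Call ends → Pricing Call and Retrospective Briefing overlap.
Budget Review starts after Pricing Call ends; Pricing Call is clear from here.
Retrospective Briefing starts before Vendor Interview ends → Vendor Interview and Retrospective Briefing overlap.
Budget Review starts after Vendor Interview ends; Vendor Interview is clear from here.
Budget Review starts after Retrospective Briefing ends; Retrospective Briefing is clear from here.
Sprint Readout starts before Budget Review ends → Budget Review and Sprint Readout overlap.
Roadmap Check-in starts after Budget Review ends; Budget Review is clear from here.
Roadmap Check-in starts exactly when Sprint Readout ends (back-to-back, no overlap); Sprint Readout is clear from here.
Roadmap Meeting starts before Roadmap Check-in ends → Roadmap Check-in and Roadmap Meeting overlap.
Architecture Demo starts exactly when Roadmap Check-in ends (back-to-back, no overlap).
Architecture Demo starts exactly when Roadmap Meeting ends (back-to-back, no overlap).

Budget Review & Sprint Readout, Pricing Call & Retrospective Briefing, Pricing Call & Vendor Interview, Retrospective Briefing & Vendor Interview, Roadmap Check-in & Roadmap Meeting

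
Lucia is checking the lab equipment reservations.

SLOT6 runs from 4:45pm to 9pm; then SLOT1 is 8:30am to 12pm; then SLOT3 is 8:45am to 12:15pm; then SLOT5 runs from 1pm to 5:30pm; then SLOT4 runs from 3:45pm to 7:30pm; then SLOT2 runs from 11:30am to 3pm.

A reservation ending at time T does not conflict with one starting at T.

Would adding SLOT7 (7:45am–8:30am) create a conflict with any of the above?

SLOT1: starts 8:30am at or after SLOT7 ends 8:30am → clear.
SLOT3: starts 8:45am at or after SLOT7 ends 8:30am → clear.
SLOT2: starts 11:30am at or after SLOT7 ends 8:30am → clear.
SLOT5: starts 1pm at or after SLOT7 ends 8:30am → clear.
SLOT4: starts 3:45pm at or after SLOT7 ends 8:30am → clear.
SLOT6: starts 4:45pm at or after SLOT7 ends 8:30am → clear.

No — it doesn't clash with anything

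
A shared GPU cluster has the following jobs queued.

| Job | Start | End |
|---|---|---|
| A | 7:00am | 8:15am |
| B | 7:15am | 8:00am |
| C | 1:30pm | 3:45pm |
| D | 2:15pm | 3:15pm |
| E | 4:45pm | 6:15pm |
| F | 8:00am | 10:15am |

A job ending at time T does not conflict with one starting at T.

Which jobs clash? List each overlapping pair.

Sorted by start: A, B, F, C, D, E.
B starts before A ends → A and B overlap.
F starts before A ends → A and F overlap.
C starts after A ends, so A has no further overlaps.
F starts exactly when B ends (back-to-back, no overlap), so B has no further overlaps.
C starts after F ends, so F has no further overlaps.
D starts before C ends → C and D overlap.
E starts after C ends.
E starts after D ends.

A & B, A & F, C & D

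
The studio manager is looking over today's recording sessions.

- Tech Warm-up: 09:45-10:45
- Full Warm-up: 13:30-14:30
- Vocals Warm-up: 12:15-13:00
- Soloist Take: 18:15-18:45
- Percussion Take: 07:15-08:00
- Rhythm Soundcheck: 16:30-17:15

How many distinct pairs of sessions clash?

0

Sorted by start: Percussion Take, Tech Warm-up, Vocals Warm-up, Full Warm-up, Rhythm Soundcheck, Soloist Take.
Tech Warm-up starts after Percussion Take ends — done with Percussion Take.
Vocals Warm-up starts after Tech Warm-up ends — done with Tech Warm-up.
Full Warm-up starts after Vocals Warm-up ends — done with Vocals Warm-up.
Rhythm Soundcheck starts after Full Warm-up ends — done with Full Warm-up.
Soloist Take starts after Rhythm Soundcheck ends.
No pair overlaps.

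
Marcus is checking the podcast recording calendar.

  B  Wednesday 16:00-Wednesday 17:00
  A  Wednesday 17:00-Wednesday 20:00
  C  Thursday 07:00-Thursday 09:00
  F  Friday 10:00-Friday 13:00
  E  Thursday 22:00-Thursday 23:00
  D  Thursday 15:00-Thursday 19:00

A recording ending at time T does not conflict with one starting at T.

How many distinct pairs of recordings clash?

Sorted by start: B, A, C, D, E, F.
A starts exactly when B ends (back-to-back, no overlap), so nothing later overlaps B either.
C starts after A ends, so nothing later overlaps A either.
D starts after C ends, so nothing later overlaps C either.
E starts after D ends, so nothing later overlaps D either.
F starts after E ends.
No pair overlaps.

0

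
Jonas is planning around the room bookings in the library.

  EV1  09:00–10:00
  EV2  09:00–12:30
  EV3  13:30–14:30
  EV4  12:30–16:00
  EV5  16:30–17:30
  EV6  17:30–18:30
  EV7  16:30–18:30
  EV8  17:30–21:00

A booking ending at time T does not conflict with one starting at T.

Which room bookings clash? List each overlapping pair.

Sorted by start: EV1, EV2, EV4, EV3, EV5, EV7, EV6, EV8.
EV2 starts before EV1 ends → EV1 and EV2 overlap.
EV4 starts after EV1 ends, so nothing later overlaps EV1 either.
EV4 starts exactly when EV2 ends (back-to-back, no overlap), so nothing later overlaps EV2 either.
EV3 starts before EV4 ends → EV4 and EV3 overlap.
EV5 starts after EV4 ends, so nothing later overlaps EV4 either.
EV5 starts after EV3 ends, so nothing later overlaps EV3 either.
EV7 starts before EV5 ends → EV5 and EV7 overlap.
EV6 starts exactly when EV5 ends (back-to-back, no overlap), so nothing later overlaps EV5 either.
EV6 starts before EV7 ends → EV7 and EV6 overlap.
EV8 starts before EV7 ends → EV7 and EV8 overlap.
EV8 starts before EV6 ends → EV6 and EV8 overlap.

EV1 & EV2, EV3 & EV4, EV5 & EV7, EV6 & EV7, EV6 & EV8, EV7 & EV8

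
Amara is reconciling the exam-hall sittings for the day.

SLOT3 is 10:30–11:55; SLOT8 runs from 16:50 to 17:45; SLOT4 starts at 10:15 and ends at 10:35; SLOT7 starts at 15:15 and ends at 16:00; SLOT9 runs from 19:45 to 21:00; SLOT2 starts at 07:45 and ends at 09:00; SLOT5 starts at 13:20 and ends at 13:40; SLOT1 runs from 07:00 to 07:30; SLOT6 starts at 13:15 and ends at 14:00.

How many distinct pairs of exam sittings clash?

Check each pair: they overlap iff neither finishes before the other starts.
Sorted by start: SLOT1, SLOT2, SLOT4, SLOT3, SLOT6, SLOT5, SLOT7, SLOT8, SLOT9.
SLOT2 starts after SLOT1 ends — done with SLOT1.
SLOT4 starts after SLOT2 ends — done with SLOT2.
SLOT3 starts before SLOT4 ends → SLOT4 and SLOT3 overlap.
SLOT6 starts after SLOT4 ends — done with SLOT4.
SLOT6 starts after SLOT3 ends — done with SLOT3.
SLOT5 starts before SLOT6 ends → SLOT6 and SLOT5 overlap.
SLOT7 starts after SLOT6 ends — done with SLOT6.
SLOT7 starts after SLOT5 ends — done with SLOT5.
SLOT8 starts after SLOT7 ends — done with SLOT7.
SLOT9 starts after SLOT8 ends.
Overlapping pairs: SLOT3 & SLOT4, SLOT5 & SLOT6 — 2 in total.

2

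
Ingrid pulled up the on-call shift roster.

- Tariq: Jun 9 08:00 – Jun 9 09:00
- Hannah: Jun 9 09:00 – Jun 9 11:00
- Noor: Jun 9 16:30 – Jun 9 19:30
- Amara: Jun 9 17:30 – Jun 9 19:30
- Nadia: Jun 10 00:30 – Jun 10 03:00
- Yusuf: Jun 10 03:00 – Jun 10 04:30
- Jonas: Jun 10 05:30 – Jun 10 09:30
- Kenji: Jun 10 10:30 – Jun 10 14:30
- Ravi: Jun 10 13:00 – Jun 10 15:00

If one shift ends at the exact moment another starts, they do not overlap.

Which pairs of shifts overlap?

Two intervals overlap when each starts before the other ends.
Sorted by start: Tariq, Hannah, Noor, Amara, Nadia, Yusuf, Jonas, Kenji, Ravi.
Hannah starts exactly when Tariq ends (back-to-back, no overlap), so Tariq has no further overlaps.
Noor starts after Hannah ends, so Hannah has no further overlaps.
Amara starts before Noor ends → Noor and Amara overlap.
Nadia starts after Noor ends, so Noor has no further overlaps.
Nadia starts after Amara ends, so Amara has no further overlaps.
Yusuf starts exactly when Nadia ends (back-to-back, no overlap), so Nadia has no further overlaps.
Jonas starts after Yusuf ends, so Yusuf has no further overlaps.
Kenji starts after Jonas ends, so Jonas has no further overlaps.
Ravi starts before Kenji ends → Kenji and Ravi overlap.

Amara & Noor, Kenji & Ravi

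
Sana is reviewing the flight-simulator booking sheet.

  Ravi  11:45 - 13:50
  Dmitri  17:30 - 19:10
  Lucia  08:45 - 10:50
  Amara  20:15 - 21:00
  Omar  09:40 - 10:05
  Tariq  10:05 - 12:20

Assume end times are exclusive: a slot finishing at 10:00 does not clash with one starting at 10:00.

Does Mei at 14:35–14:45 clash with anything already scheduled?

Lucia: ends 10:50 at or before Mei starts 14:35 → clear.
Omar: ends 10:05 at or before Mei starts 14:35 → clear.
Tariq: ends 12:20 at or before Mei starts 14:35 → clear.
Ravi: ends 13:50 at or before Mei starts 14:35 → clear.
Dmitri: starts 17:30 at or after Mei ends 14:45 → clear.
Amara: starts 20:15 at or after Mei ends 14:45 → clear.

No — it doesn't clash with anything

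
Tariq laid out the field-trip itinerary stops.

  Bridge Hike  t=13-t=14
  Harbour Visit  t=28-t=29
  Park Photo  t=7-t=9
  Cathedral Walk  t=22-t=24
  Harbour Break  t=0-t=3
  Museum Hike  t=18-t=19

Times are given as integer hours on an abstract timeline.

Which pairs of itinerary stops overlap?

Check each pair: they overlap iff neither finishes before the other starts.
Sorted by start: Harbour Break, Park Photo, Bridge Hike, Museum Hike, Cathedral Walk, Harbour Visit.
Park Photo starts after Harbour Break ends; Harbour Break is clear from here.
Bridge Hike starts after Park Photo ends; Park Photo is clear from here.
Museum Hike starts after Bridge Hike ends; Bridge Hike is clear from here.
Cathedral Walk starts after Museum Hike ends; Museum Hike is clear from here.
Harbour Visit starts after Cathedral Walk ends.

no overlapping pairs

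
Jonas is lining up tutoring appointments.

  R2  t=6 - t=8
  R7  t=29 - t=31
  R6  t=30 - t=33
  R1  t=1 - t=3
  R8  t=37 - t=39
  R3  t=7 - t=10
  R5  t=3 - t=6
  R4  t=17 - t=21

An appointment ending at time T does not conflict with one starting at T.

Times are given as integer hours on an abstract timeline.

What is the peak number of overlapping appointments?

Sort all start/end points and keep a running count:
t=1 start R1 → 1
t=3 end R1 → 0
t=3 start R5 → 1
t=6 end R5 → 0
t=6 start R2 → 1
t=7 start R3 → 2
t=8 end R2 → 1
t=10 end R3 → 0
t=17 start R4 → 1
t=21 end R4 → 0
t=29 start R7 → 1
t=30 start R6 → 2
t=31 end R7 → 1
t=33 end R6 → 0
t=37 start R8 → 1
t=39 end R8 → 0
Peak is 2, at t=7 (R2, R3).

2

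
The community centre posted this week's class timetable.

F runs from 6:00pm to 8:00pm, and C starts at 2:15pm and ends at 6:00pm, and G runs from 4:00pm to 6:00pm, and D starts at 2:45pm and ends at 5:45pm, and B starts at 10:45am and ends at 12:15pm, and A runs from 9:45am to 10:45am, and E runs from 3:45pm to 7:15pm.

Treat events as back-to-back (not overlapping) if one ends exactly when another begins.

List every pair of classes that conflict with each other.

C & D, C & E, C & G, D & E, D & G, E & F, E & G

Check each pair: they overlap iff neither finishes before the other starts.
Sorted by start: A, B, C, D, E, G, F.
B starts exactly when A ends (back-to-back, no overlap); A is clear from here.
C starts after B ends; B is clear from here.
D starts before C ends → C and D overlap.
E starts before C ends → C and E overlap.
G starts before C ends → C and G overlap.
F starts exactly when C ends (back-to-back, no overlap).
E starts before D ends → D and E overlap.
G starts before D ends → D and G overlap.
F starts after D ends.
G starts before E ends → E and G overlap.
F starts before E ends → E and F overlap.
F starts exactly when G ends (back-to-back, no overlap).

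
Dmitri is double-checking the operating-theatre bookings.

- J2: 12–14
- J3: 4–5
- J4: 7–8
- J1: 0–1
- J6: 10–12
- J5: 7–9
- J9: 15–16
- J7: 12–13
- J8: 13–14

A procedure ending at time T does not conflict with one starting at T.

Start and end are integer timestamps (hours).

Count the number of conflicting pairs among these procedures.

Two intervals overlap when each starts before the other ends.
Sorted by start: J1, J3, J4, J5, J6, J2, J7, J8, J9.
J3 starts after J1 ends — done with J1.
J4 starts after J3 ends — done with J3.
J5 starts before J4 ends → J4 and J5 overlap.
J6 starts after J4 ends — done with J4.
J6 starts after J5 ends — done with J5.
J2 starts exactly when J6 ends (back-to-back, no overlap) — done with J6.
J7 starts before J2 ends → J2 and J7 overlap.
J8 starts before J2 ends → J2 and J8 overlap.
J9 starts after J2 ends.
J8 starts exactly when J7 ends (back-to-back, no overlap) — done with J7.
J9 starts after J8 ends.
Overlapping pairs: J2 & J7, J2 & J8, J4 & J5 — 3 in total.

3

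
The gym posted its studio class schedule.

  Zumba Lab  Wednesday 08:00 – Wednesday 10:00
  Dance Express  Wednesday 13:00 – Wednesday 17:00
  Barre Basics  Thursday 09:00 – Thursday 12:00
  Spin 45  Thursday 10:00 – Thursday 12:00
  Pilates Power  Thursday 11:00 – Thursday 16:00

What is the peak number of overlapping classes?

Walk through starts and ends in time order (an end at T is processed before a start at T):
Wednesday 08:00 start Zumba Lab → 1
Wednesday 10:00 end Zumba Lab → 0
Wednesday 13:00 start Dance Express → 1
Wednesday 17:00 end Dance Express → 0
Thursday 09:00 start Barre Basics → 1
Thursday 10:00 start Spin 45 → 2
Thursday 11:00 start Pilates Power → 3
Thursday 12:00 end Barre Basics → 2
Thursday 12:00 end Spin 45 → 1
Thursday 16:00 end Pilates Power → 0
Peak is 3, at Thursday 11:00 (Barre Basics, Pilates Power, Spin 45).

3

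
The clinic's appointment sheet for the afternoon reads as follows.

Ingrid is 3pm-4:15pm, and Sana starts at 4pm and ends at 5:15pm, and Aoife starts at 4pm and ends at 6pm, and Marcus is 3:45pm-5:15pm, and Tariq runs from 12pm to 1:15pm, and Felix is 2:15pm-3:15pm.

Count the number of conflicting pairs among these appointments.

7

Two intervals overlap when each starts before the other ends.
Sorted by start: Tariq, Felix, Ingrid, Marcus, Sana, Aoife.
Felix starts after Tariq ends; Tariq is clear from here.
Ingrid starts before Felix ends → Felix and Ingrid overlap.
Marcus starts after Felix ends; Felix is clear from here.
Marcus starts before Ingrid ends → Ingrid and Marcus overlap.
Sana starts before Ingrid ends → Ingrid and Sana overlap.
Aoife starts before Ingrid ends → Ingrid and Aoife overlap.
Sana starts before Marcus ends → Marcus and Sana overlap.
Aoife starts before Marcus ends → Marcus and Aoife overlap.
Aoife starts before Sana ends → Sana and Aoife overlap.
Overlapping pairs: Aoife & Ingrid, Aoife & Marcus, Aoife & Sana, Felix & Ingrid, Ingrid & Marcus, Ingrid & Sana, Marcus & Sana — 7 in total.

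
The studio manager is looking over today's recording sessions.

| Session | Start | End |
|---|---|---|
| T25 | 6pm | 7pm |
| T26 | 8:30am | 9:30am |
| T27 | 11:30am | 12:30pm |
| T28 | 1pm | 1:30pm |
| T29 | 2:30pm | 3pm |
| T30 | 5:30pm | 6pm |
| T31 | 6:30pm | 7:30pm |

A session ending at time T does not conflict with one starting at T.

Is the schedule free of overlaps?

Sorted by start: T26, T27, T28, T29, T30, T25, T31.
T27 starts after T26 ends; T26 is clear from here.
T28 starts after T27 ends; T27 is clear from here.
T29 starts after T28 ends; T28 is clear from here.
T30 starts after T29 ends; T29 is clear from here.
T25 starts exactly when T30 ends (back-to-back, no overlap); T30 is clear from here.
T31 starts before T25 ends → T25 and T31 overlap.
That's a conflict, so the schedule is not conflict-free.

No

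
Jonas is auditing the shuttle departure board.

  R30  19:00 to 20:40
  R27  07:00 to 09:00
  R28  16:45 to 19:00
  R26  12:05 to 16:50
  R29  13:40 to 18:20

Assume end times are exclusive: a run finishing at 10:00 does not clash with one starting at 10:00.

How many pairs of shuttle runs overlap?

3

Sorted by start: R27, R26, R29, R28, R30.
R26 starts after R27 ends, so nothing later overlaps R27 either.
R29 starts before R26 ends → R26 and R29 overlap.
R28 starts before R26 ends → R26 and R28 overlap.
R30 starts after R26 ends.
R28 starts before R29 ends → R29 and R28 overlap.
R30 starts after R29 ends.
R30 starts exactly when R28 ends (back-to-back, no overlap).
Overlapping pairs: R26 & R28, R26 & R29, R28 & R29 — 3 in total.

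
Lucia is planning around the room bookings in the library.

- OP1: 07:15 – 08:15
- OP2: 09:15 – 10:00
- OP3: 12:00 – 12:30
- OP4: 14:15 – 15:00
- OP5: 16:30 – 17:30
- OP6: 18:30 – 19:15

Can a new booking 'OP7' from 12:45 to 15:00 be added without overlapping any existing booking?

No — it overlaps OP4

OP1: ends 08:15 at or before OP7 starts 12:45 → clear.
OP2: ends 10:00 at or before OP7 starts 12:45 → clear.
OP3: ends 12:30 at or before OP7 starts 12:45 → clear.
OP4: starts 14:15 before OP7 ends 15:00, and ends 15:00 after OP7 starts 12:45 → overlap.
OP5: starts 16:30 at or after OP7 ends 15:00 → clear.
OP6: starts 18:30 at or after OP7 ends 15:00 → clear.
OP7 overlaps OP4.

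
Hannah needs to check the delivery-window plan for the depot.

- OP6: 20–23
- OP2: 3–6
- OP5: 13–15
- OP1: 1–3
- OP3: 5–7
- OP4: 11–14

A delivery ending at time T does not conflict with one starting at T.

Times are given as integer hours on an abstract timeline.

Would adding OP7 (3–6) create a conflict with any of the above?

OP1: ends 3 at or before OP7 starts 3 → clear.
OP2: starts 3 before OP7 ends 6, and ends 6 after OP7 starts 3 → overlap.
OP3: starts 5 before OP7 ends 6, and ends 7 after OP7 starts 3 → overlap.
OP4: starts 11 at or after OP7 ends 6 → clear.
OP5: starts 13 at or after OP7 ends 6 → clear.
OP6: starts 20 at or after OP7 ends 6 → clear.
OP7 overlaps OP2, OP3.

Yes — it overlaps OP2, OP3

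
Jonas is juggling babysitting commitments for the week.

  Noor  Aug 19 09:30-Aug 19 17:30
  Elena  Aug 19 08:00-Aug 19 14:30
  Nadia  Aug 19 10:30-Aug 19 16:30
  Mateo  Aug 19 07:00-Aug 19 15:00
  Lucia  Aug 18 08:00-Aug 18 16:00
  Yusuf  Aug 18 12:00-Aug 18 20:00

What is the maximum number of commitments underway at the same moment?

Walk through starts and ends in time order (an end at T is processed before a start at T):
Aug 18 08:00 start Lucia → 1
Aug 18 12:00 start Yusuf → 2
Aug 18 16:00 end Lucia → 1
Aug 18 20:00 end Yusuf → 0
Aug 19 07:00 start Mateo → 1
Aug 19 08:00 start Elena → 2
Aug 19 09:30 start Noor → 3
Aug 19 10:30 start Nadia → 4
Aug 19 14:30 end Elena → 3
Aug 19 15:00 end Mateo → 2
Aug 19 16:30 end Nadia → 1
Aug 19 17:30 end Noor → 0
Peak is 4, at Aug 19 10:30 (Elena, Mateo, Nadia, Noor).

4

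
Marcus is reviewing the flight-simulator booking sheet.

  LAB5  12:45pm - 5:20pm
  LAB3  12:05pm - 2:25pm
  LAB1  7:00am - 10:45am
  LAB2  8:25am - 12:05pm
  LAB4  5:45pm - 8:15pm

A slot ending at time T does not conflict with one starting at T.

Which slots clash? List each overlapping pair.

Check each pair: they overlap iff neither finishes before the other starts.
Sorted by start: LAB1, LAB2, LAB3, LAB5, LAB4.
LAB2 starts before LAB1 ends → LAB1 and LAB2 overlap.
LAB3 starts after LAB1 ends; LAB1 is clear from here.
LAB3 starts exactly when LAB2 ends (back-to-back, no overlap); LAB2 is clear from here.
LAB5 starts before LAB3 ends → LAB3 and LAB5 overlap.
LAB4 starts after LAB3 ends.
LAB4 starts after LAB5 ends.

LAB1 & LAB2, LAB3 & LAB5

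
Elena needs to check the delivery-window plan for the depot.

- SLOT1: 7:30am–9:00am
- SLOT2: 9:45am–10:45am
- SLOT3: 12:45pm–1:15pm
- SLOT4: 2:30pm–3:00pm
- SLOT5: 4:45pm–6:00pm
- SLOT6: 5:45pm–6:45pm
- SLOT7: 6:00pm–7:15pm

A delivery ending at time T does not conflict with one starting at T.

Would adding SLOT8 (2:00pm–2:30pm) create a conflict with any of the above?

SLOT1: ends 9:00am at or before SLOT8 starts 2:00pm → clear.
SLOT2: ends 10:45am at or before SLOT8 starts 2:00pm → clear.
SLOT3: ends 1:15pm at or before SLOT8 starts 2:00pm → clear.
SLOT4: starts 2:30pm at or after SLOT8 ends 2:30pm → clear.
SLOT5: starts 4:45pm at or after SLOT8 ends 2:30pm → clear.
SLOT6: starts 5:45pm at or after SLOT8 ends 2:30pm → clear.
SLOT7: starts 6:00pm at or after SLOT8 ends 2:30pm → clear.

No — it doesn't clash with anything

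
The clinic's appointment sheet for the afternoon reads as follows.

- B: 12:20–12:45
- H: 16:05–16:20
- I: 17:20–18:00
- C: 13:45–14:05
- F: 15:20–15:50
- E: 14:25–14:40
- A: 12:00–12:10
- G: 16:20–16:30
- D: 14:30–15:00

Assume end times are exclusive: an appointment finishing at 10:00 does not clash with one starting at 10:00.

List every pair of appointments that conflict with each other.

Check each pair: they overlap iff neither finishes before the other starts.
Sorted by start: A, B, C, E, D, F, H, G, I.
B starts after A ends, so A has no further overlaps.
C starts after B ends, so B has no further overlaps.
E starts after C ends, so C has no further overlaps.
D starts before E ends → E and D overlap.
F starts after E ends, so E has no further overlaps.
F starts after D ends, so D has no further overlaps.
H starts after F ends, so F has no further overlaps.
G starts exactly when H ends (back-to-back, no overlap), so H has no further overlaps.
I starts after G ends.

D & E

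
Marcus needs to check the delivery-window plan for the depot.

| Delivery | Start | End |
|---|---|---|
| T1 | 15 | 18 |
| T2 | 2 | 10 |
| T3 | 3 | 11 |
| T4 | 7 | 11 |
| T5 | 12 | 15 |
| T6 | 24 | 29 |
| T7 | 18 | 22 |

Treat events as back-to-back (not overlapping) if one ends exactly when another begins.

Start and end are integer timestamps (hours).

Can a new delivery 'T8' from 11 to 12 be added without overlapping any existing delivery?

Yes — the slot is free

T2: ends 10 at or before T8 starts 11 → clear.
T3: ends 11 at or before T8 starts 11 → clear.
T4: ends 11 at or before T8 starts 11 → clear.
T5: starts 12 at or after T8 ends 12 → clear.
T1: starts 15 at or after T8 ends 12 → clear.
T7: starts 18 at or after T8 ends 12 → clear.
T6: starts 24 at or after T8 ends 12 → clear.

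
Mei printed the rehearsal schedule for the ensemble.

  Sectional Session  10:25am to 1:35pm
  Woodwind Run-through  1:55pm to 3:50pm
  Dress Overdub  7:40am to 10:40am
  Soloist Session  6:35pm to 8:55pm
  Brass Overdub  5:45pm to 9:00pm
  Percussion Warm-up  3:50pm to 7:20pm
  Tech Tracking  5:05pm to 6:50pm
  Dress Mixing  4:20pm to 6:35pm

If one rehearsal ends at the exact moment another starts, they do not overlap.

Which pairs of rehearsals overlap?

Brass Overdub & Dress Mixing, Brass Overdub & Percussion Warm-up, Brass Overdub & Soloist Session, Brass Overdub & Tech Tracking, Dress Mixing & Percussion Warm-up, Dress Mixing & Tech Tracking, Dress Overdub & Sectional Session, Percussion Warm-up & Soloist Session, Percussion Warm-up & Tech Tracking, Soloist Session & Tech Tracking

Two intervals overlap when each starts before the other ends.
Sorted by start: Dress Overdub, Sectional Session, Woodwind Run-through, Percussion Warm-up, Dress Mixing, Tech Tracking, Brass Overdub, Soloist Session.
Sectional Session starts before Dress Overdub ends → Dress Overdub and Sectional Session overlap.
Woodwind Run-through starts after Dress Overdub ends — done with Dress Overdub.
Woodwind Run-through starts after Sectional Session ends — done with Sectional Session.
Percussion Warm-up starts exactly when Woodwind Run-through ends (back-to-back, no overlap) — done with Woodwind Run-through.
Dress Mixing starts before Percussion Warm-up ends → Percussion Warm-up and Dress Mixing overlap.
Tech Tracking starts before Percussion Warm-up ends → Percussion Warm-up and Tech Tracking overlap.
Brass Overdub starts before Percussion Warm-up ends → Percussion Warm-up and Brass Overdub overlap.
Soloist Session starts before Percussion Warm-up ends → Percussion Warm-up and Soloist Session overlap.
Tech Tracking starts before Dress Mixing ends → Dress Mixing and Tech Tracking overlap.
Brass Overdub starts before Dress Mixing ends → Dress Mixing and Brass Overdub overlap.
Soloist Session starts exactly when Dress Mixing ends (back-to-back, no overlap).
Brass Overdub starts before Tech Tracking ends → Tech Tracking and Brass Overdub overlap.
Soloist Session starts before Tech Tracking ends → Tech Tracking and Soloist Session overlap.
Soloist Session starts before Brass Overdub ends → Brass Overdub and Soloist Session overlap.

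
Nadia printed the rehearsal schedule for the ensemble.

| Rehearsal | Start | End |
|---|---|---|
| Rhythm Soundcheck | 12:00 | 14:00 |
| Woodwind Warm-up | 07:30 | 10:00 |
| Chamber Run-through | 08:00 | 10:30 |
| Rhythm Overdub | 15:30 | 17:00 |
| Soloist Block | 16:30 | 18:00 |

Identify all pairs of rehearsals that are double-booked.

Sorted by start: Woodwind Warm-up, Chamber Run-through, Rhythm Soundcheck, Rhythm Overdub, Soloist Block.
Chamber Run-through starts before Woodwind Warm-up ends → Woodwind Warm-up and Chamber Run-through overlap.
Rhythm Soundcheck starts after Woodwind Warm-up ends, so Woodwind Warm-up has no further overlaps.
Rhythm Soundcheck starts after Chamber Run-through ends, so Chamber Run-through has no further overlaps.
Rhythm Overdub starts after Rhythm Soundcheck ends, so Rhythm Soundcheck has no further overlaps.
Soloist Block starts before Rhythm Overdub ends → Rhythm Overdub and Soloist Block overlap.

Chamber Run-through & Woodwind Warm-up, Rhythm Overdub & Soloist Block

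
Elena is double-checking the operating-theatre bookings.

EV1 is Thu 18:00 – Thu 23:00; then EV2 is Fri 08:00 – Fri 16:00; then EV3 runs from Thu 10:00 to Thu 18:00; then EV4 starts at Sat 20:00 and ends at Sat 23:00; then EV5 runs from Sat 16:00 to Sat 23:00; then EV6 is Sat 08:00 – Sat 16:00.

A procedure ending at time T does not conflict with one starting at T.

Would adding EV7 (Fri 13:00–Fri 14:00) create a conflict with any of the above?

Yes — it overlaps EV2

EV3: ends Thu 18:00 at or before EV7 starts Fri 13:00 → clear.
EV1: ends Thu 23:00 at or before EV7 starts Fri 13:00 → clear.
EV2: starts Fri 08:00 before EV7 ends Fri 14:00, and ends Fri 16:00 after EV7 starts Fri 13:00 → overlap.
EV6: starts Sat 08:00 at or after EV7 ends Fri 14:00 → clear.
EV5: starts Sat 16:00 at or after EV7 ends Fri 14:00 → clear.
EV4: starts Sat 20:00 at or after EV7 ends Fri 14:00 → clear.
EV7 overlaps EV2.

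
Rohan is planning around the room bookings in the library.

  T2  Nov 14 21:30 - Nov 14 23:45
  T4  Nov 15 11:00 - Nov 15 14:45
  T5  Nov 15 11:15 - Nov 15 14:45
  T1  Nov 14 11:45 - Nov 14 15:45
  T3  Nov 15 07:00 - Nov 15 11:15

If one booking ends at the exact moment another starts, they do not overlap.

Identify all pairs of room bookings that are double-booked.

T3 & T4, T4 & T5

Sorted by start: T1, T2, T3, T4, T5.
T2 starts after T1 ends — done with T1.
T3 starts after T2 ends — done with T2.
T4 starts before T3 ends → T3 and T4 overlap.
T5 starts exactly when T3 ends (back-to-back, no overlap).
T5 starts before T4 ends → T4 and T5 overlap.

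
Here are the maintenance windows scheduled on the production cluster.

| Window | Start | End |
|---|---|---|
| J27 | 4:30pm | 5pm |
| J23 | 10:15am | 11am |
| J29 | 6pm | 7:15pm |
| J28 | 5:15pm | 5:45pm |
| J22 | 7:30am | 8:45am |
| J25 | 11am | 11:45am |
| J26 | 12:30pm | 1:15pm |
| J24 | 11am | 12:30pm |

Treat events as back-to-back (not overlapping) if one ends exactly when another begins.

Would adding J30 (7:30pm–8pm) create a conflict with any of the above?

J22: ends 8:45am at or before J30 starts 7:30pm → clear.
J23: ends 11am at or before J30 starts 7:30pm → clear.
J24: ends 12:30pm at or before J30 starts 7:30pm → clear.
J25: ends 11:45am at or before J30 starts 7:30pm → clear.
J26: ends 1:15pm at or before J30 starts 7:30pm → clear.
J27: ends 5pm at or before J30 starts 7:30pm → clear.
J28: ends 5:45pm at or before J30 starts 7:30pm → clear.
J29: ends 7:15pm at or before J30 starts 7:30pm → clear.

No — it doesn't clash with anything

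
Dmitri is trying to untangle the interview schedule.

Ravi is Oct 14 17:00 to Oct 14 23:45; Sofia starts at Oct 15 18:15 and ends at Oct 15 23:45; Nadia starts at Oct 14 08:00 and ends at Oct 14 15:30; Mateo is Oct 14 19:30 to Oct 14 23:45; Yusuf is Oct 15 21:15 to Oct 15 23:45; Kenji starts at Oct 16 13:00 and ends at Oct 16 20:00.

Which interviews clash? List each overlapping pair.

Mateo & Ravi, Sofia & Yusuf

Two intervals overlap when each starts before the other ends.
Sorted by start: Nadia, Ravi, Mateo, Sofia, Yusuf, Kenji.
Ravi starts after Nadia ends — done with Nadia.
Mateo starts before Ravi ends → Ravi and Mateo overlap.
Sofia starts after Ravi ends — done with Ravi.
Sofia starts after Mateo ends — done with Mateo.
Yusuf starts before Sofia ends → Sofia and Yusuf overlap.
Kenji starts after Sofia ends.
Kenji starts after Yusuf ends.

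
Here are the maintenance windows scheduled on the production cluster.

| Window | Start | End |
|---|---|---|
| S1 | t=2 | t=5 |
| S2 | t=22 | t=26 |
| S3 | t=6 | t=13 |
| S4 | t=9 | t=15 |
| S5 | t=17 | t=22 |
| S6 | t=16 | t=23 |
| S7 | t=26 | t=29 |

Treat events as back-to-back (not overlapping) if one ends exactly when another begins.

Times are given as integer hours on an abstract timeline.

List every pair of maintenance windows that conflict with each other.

S2 & S6, S3 & S4, S5 & S6

Sorted by start: S1, S3, S4, S6, S5, S2, S7.
S3 starts after S1 ends; S1 is clear from here.
S4 starts before S3 ends → S3 and S4 overlap.
S6 starts after S3 ends; S3 is clear from here.
S6 starts after S4 ends; S4 is clear from here.
S5 starts before S6 ends → S6 and S5 overlap.
S2 starts before S6 ends → S6 and S2 overlap.
S7 starts after S6 ends.
S2 starts exactly when S5 ends (back-to-back, no overlap); S5 is clear from here.
S7 starts exactly when S2 ends (back-to-back, no overlap).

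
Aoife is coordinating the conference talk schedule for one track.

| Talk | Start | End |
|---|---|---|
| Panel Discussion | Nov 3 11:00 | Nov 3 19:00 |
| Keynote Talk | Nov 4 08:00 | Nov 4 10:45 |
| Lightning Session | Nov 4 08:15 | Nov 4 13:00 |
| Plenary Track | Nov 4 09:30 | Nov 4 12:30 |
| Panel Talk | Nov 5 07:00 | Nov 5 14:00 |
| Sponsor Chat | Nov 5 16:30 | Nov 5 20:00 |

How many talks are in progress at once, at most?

Sort all start/end points and keep a running count:
Nov 3 11:00 start Panel Discussion → 1
Nov 3 19:00 end Panel Discussion → 0
Nov 4 08:00 start Keynote Talk → 1
Nov 4 08:15 start Lightning Session → 2
Nov 4 09:30 start Plenary Track → 3
Nov 4 10:45 end Keynote Talk → 2
Nov 4 12:30 end Plenary Track → 1
Nov 4 13:00 end Lightning Session → 0
Nov 5 07:00 start Panel Talk → 1
Nov 5 14:00 end Panel Talk → 0
Nov 5 16:30 start Sponsor Chat → 1
Nov 5 20:00 end Sponsor Chat → 0
Peak is 3, at Nov 4 09:30 (Keynote Talk, Lightning Session, Plenary Track).

3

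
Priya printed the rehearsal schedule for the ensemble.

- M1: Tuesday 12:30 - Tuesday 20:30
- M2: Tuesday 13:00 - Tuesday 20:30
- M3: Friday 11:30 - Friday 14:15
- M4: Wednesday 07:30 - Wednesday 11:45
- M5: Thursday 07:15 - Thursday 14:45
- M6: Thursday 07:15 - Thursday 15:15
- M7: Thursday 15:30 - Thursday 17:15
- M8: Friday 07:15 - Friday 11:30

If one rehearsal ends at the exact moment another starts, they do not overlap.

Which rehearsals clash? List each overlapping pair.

Two intervals overlap when each starts before the other ends.
Sorted by start: M1, M2, M4, M5, M6, M7, M8, M3.
M2 starts before M1 ends → M1 and M2 overlap.
M4 starts after M1 ends; M1 is clear from here.
M4 starts after M2 ends; M2 is clear from here.
M5 starts after M4 ends; M4 is clear from here.
M6 starts before M5 ends → M5 and M6 overlap.
M7 starts after M5 ends; M5 is clear from here.
M7 starts after M6 ends; M6 is clear from here.
M8 starts after M7 ends; M7 is clear from here.
M3 starts exactly when M8 ends (back-to-back, no overlap).

M1 & M2, M5 & M6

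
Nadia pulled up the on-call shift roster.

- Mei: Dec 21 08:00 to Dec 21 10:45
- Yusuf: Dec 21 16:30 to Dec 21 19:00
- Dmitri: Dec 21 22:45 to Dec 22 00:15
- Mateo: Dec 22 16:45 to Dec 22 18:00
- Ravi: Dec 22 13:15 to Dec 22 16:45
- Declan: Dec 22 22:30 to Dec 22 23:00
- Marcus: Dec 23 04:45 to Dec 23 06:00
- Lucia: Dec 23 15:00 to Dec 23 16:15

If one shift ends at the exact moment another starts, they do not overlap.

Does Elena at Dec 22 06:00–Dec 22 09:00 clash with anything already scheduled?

Mei: ends Dec 21 10:45 at or before Elena starts Dec 22 06:00 → clear.
Yusuf: ends Dec 21 19:00 at or before Elena starts Dec 22 06:00 → clear.
Dmitri: ends Dec 22 00:15 at or before Elena starts Dec 22 06:00 → clear.
Ravi: starts Dec 22 13:15 at or after Elena ends Dec 22 09:00 → clear.
Mateo: starts Dec 22 16:45 at or after Elena ends Dec 22 09:00 → clear.
Declan: starts Dec 22 22:30 at or after Elena ends Dec 22 09:00 → clear.
Marcus: starts Dec 23 04:45 at or after Elena ends Dec 22 09:00 → clear.
Lucia: starts Dec 23 15:00 at or after Elena ends Dec 22 09:00 → clear.

No — it doesn't clash with anything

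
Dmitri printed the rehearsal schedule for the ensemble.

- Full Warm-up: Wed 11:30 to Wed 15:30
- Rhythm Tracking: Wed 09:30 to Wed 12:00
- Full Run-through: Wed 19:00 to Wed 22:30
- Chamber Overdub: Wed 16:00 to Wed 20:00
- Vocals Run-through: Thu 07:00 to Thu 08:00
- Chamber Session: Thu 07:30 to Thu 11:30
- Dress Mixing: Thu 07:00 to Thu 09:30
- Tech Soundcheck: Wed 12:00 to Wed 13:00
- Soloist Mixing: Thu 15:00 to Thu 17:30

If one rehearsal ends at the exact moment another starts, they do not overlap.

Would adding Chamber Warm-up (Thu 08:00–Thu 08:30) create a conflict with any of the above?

Yes — it overlaps Chamber Session, Dress Mixing

Rhythm Tracking: ends Wed 12:00 at or before Chamber Warm-up starts Thu 08:00 → clear.
Full Warm-up: ends Wed 15:30 at or before Chamber Warm-up starts Thu 08:00 → clear.
Tech Soundcheck: ends Wed 13:00 at or before Chamber Warm-up starts Thu 08:00 → clear.
Chamber Overdub: ends Wed 20:00 at or before Chamber Warm-up starts Thu 08:00 → clear.
Full Run-through: ends Wed 22:30 at or before Chamber Warm-up starts Thu 08:00 → clear.
Vocals Run-through: ends Thu 08:00 at or before Chamber Warm-up starts Thu 08:00 → clear.
Dress Mixing: starts Thu 07:00 before Chamber Warm-up ends Thu 08:30, and ends Thu 09:30 after Chamber Warm-up starts Thu 08:00 → overlap.
Chamber Session: starts Thu 07:30 before Chamber Warm-up ends Thu 08:30, and ends Thu 11:30 after Chamber Warm-up starts Thu 08:00 → overlap.
Soloist Mixing: starts Thu 15:00 at or after Chamber Warm-up ends Thu 08:30 → clear.
Chamber Warm-up overlaps Chamber Session, Dress Mixing.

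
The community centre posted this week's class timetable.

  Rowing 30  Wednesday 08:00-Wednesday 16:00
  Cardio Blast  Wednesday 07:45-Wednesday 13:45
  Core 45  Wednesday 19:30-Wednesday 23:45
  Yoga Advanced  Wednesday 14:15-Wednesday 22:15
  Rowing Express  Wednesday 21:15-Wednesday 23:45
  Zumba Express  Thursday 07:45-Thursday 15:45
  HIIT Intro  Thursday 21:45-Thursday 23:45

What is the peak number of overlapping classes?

3

Sweep the timeline, counting +1 at each start and −1 at each end (ends before starts at a tie):
Wednesday 07:45 start Cardio Blast → 1
Wednesday 08:00 start Rowing 30 → 2
Wednesday 13:45 end Cardio Blast → 1
Wednesday 14:15 start Yoga Advanced → 2
Wednesday 16:00 end Rowing 30 → 1
Wednesday 19:30 start Core 45 → 2
Wednesday 21:15 start Rowing Express → 3
Wednesday 22:15 end Yoga Advanced → 2
Wednesday 23:45 end Core 45 → 1
Wednesday 23:45 end Rowing Express → 0
Thursday 07:45 start Zumba Express → 1
Thursday 15:45 end Zumba Express → 0
Thursday 21:45 start HIIT Intro → 1
Thursday 23:45 end HIIT Intro → 0
Peak is 3, at Wednesday 21:15 (Core 45, Rowing Express, Yoga Advanced).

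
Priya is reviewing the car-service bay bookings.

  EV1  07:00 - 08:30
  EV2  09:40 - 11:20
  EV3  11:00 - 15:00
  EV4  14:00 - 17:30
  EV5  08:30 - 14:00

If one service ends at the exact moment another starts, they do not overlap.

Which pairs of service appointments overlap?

Check each pair: they overlap iff neither finishes before the other starts.
Sorted by start: EV1, EV5, EV2, EV3, EV4.
EV5 starts exactly when EV1 ends (back-to-back, no overlap), so nothing later overlaps EV1 either.
EV2 starts before EV5 ends → EV5 and EV2 overlap.
EV3 starts before EV5 ends → EV5 and EV3 overlap.
EV4 starts exactly when EV5 ends (back-to-back, no overlap).
EV3 starts before EV2 ends → EV2 and EV3 overlap.
EV4 starts after EV2 ends.
EV4 starts before EV3 ends → EV3 and EV4 overlap.

EV2 & EV3, EV2 & EV5, EV3 & EV4, EV3 & EV5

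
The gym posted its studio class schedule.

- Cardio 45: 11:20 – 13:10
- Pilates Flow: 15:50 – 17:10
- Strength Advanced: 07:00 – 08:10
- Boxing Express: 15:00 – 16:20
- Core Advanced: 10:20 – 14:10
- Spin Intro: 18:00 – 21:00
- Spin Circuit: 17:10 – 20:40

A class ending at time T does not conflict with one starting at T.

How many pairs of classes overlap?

Check each pair: they overlap iff neither finishes before the other starts.
Sorted by start: Strength Advanced, Core Advanced, Cardio 45, Boxing Express, Pilates Flow, Spin Circuit, Spin Intro.
Core Advanced starts after Strength Advanced ends; Strength Advanced is clear from here.
Cardio 45 starts before Core Advanced ends → Core Advanced and Cardio 45 overlap.
Boxing Express starts after Core Advanced ends; Core Advanced is clear from here.
Boxing Express starts after Cardio 45 ends; Cardio 45 is clear from here.
Pilates Flow starts before Boxing Express ends → Boxing Express and Pilates Flow overlap.
Spin Circuit starts after Boxing Express ends; Boxing Express is clear from here.
Spin Circuit starts exactly when Pilates Flow ends (back-to-back, no overlap); Pilates Flow is clear from here.
Spin Intro starts before Spin Circuit ends → Spin Circuit and Spin Intro overlap.
Overlapping pairs: Boxing Express & Pilates Flow, Cardio 45 & Core Advanced, Spin Circuit & Spin Intro — 3 in total.

3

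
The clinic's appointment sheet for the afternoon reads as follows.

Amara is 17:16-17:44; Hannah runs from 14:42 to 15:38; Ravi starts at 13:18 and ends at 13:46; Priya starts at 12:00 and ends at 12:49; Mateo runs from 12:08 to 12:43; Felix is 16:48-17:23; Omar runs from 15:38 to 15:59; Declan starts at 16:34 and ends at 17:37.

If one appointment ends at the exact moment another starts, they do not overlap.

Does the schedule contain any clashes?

Sorted by start: Priya, Mateo, Ravi, Hannah, Omar, Declan, Felix, Amara.
Mateo starts before Priya ends → Priya and Mateo overlap.
That's a conflict, so the schedule is not conflict-free.

Yes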